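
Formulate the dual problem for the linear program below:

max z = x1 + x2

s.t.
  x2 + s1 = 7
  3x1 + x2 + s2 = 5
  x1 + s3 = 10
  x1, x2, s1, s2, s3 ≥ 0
Minimize: z = 7y1 + 5y2 + 10y3

Subject to:
  C1: -3y2 - y3 ≤ -1
  C2: -y1 - y2 ≤ -1
  y1, y2, y3 ≥ 0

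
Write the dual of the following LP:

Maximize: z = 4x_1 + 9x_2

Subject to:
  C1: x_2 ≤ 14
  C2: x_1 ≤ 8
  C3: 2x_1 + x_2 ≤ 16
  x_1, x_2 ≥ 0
Minimize: z = 14y1 + 8y2 + 16y3

Subject to:
  C1: -y2 - 2y3 ≤ -4
  C2: -y1 - y3 ≤ -9
  y1, y2, y3 ≥ 0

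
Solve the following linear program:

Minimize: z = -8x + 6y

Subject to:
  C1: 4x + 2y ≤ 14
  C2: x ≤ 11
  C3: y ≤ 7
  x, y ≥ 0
x = 3.5, y = 0, z = -28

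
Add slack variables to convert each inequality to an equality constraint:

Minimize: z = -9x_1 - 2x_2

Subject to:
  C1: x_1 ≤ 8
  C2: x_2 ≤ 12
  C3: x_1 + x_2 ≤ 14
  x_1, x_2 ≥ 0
min z = -9x_1 - 2x_2

s.t.
  x_1 + s1 = 8
  x_2 + s2 = 12
  x_1 + x_2 + s3 = 14
  x_1, x_2, s1, s2, s3 ≥ 0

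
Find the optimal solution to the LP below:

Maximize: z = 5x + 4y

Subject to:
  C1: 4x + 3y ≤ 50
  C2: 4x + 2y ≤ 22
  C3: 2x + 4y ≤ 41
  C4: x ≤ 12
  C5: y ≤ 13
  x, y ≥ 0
Each vertex is the intersection of two constraint boundaries that also satisfies all remaining constraints:
  x = 0 and y = 0 → (0, 0)
  4x + 2y = 22 and y = 0 → (5.5, 0)
  4x + 2y = 22 and 2x + 4y = 41 → (0.5, 10)
  2x + 4y = 41 and x = 0 → (0, 10.25)

Evaluating z = 5x + 4y at each vertex:
  (0, 0): z = 0
  (5.5, 0): z = 27.5
  (0.5, 10): z = 42.5
  (0, 10.25): z = 41

The maximum is at (0.5, 10) with z = 42.5.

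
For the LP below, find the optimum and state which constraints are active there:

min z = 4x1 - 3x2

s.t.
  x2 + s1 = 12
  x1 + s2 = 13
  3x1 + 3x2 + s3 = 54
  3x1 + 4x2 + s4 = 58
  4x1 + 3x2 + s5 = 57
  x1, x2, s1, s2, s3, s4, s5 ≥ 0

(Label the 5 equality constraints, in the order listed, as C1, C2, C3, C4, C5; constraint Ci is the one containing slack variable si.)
Optimal: x1 = 0, x2 = 12
Slack at optimum:
  C1: slack = 0 (binding)
  C2: slack = 13
  C3: slack = 18
  C4: slack = 10
  C5: slack = 21
  x1 ≥ 0: x1 = 0 (binding)
  x2 ≥ 0: x2 = 12
Binding constraints: C1, x1 ≥ 0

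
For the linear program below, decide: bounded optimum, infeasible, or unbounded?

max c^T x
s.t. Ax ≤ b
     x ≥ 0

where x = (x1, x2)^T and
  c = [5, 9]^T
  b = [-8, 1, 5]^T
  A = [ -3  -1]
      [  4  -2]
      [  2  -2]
Feasible point: (1, 5) satisfies every constraint, so the LP is feasible.
Direction d = (0, 1): for each constraint row a, a·d ≤ 0 —
  (-3)(0) + (-1)(1) = -1 ≤ 0
  (4)(0) + (-2)(1) = -2 ≤ 0
  (2)(0) + (-2)(1) = -2 ≤ 0
and d ≥ 0, so (1, 5) + t·d stays feasible for every t ≥ 0. Along this ray z = 5x1 + 9x2 changes by 9 per unit t, so z → +∞.

Unbounded — the objective can increase without bound over the feasible region.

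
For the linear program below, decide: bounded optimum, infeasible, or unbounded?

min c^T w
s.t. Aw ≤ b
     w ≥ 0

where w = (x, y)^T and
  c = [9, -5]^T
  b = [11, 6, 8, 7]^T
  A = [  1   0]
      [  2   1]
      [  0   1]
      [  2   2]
The point (0, 3.5) satisfies every constraint, so the LP is feasible; the constraints give x ≤ 11 and y ≤ 8, which with x, y ≥ 0 keep the feasible region inside a bounded box. A feasible, bounded LP attains a finite optimum at a vertex.

Evaluating z = 9x - 5y at each vertex:
  (0, 0): z = 0
  (3, 0): z = 27
  (2.5, 1): z = 17.5
  (0, 3.5): z = -17.5

The LP has an optimal solution: (0, 3.5) with z = -17.5.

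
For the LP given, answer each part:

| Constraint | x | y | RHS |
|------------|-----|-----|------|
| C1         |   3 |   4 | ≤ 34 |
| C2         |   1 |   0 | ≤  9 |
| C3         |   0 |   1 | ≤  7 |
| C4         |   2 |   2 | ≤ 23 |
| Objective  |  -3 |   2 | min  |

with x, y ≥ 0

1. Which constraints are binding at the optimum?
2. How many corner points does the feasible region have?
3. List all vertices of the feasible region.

1. C2, y ≥ 0
2. 5
3. (0, 0), (9, 0), (9, 1.75), (2, 7), (0, 7)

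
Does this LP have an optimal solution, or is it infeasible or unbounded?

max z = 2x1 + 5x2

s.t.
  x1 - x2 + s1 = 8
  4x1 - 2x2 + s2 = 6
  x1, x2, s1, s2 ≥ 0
Feasible point: (0, 0) satisfies every constraint, so the LP is feasible.
Direction d = (0, 1): for each constraint row a, a·d ≤ 0 —
  (1)(0) + (-1)(1) = -1 ≤ 0
  (4)(0) + (-2)(1) = -2 ≤ 0
and d ≥ 0, so (0, 0) + t·d stays feasible for every t ≥ 0. Along this ray z = 2x1 + 5x2 changes by 5 per unit t, so z → +∞.

The LP is unbounded; z can be made arbitrarily large.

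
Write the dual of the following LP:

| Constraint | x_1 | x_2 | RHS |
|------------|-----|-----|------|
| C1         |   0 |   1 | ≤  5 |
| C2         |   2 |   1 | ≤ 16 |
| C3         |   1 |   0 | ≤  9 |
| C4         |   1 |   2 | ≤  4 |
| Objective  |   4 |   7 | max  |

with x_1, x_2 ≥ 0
Minimize: z = 5y1 + 16y2 + 9y3 + 4y4

Subject to:
  C1: -2y2 - y3 - y4 ≤ -4
  C2: -y1 - y2 - 2y4 ≤ -7
  y1, y2, y3, y4 ≥ 0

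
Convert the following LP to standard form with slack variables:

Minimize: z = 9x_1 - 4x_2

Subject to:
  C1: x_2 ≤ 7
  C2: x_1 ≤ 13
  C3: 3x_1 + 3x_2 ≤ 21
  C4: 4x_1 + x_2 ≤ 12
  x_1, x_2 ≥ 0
min z = 9x_1 - 4x_2

s.t.
  x_2 + s1 = 7
  x_1 + s2 = 13
  3x_1 + 3x_2 + s3 = 21
  4x_1 + x_2 + s4 = 12
  x_1, x_2, s1, s2, s3, s4 ≥ 0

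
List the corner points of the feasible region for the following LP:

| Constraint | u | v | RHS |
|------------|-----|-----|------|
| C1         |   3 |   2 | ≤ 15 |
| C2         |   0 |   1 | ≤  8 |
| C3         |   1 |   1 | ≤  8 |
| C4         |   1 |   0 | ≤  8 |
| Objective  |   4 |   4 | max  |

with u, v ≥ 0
Each vertex is the intersection of two constraint boundaries that also satisfies all remaining constraints:
  u = 0 and v = 0 → (0, 0)
  3u + 2v = 15 and v = 0 → (5, 0)
  3u + 2v = 15 and u = 0 → (0, 7.5)

Vertices: (0, 0), (5, 0), (0, 7.5)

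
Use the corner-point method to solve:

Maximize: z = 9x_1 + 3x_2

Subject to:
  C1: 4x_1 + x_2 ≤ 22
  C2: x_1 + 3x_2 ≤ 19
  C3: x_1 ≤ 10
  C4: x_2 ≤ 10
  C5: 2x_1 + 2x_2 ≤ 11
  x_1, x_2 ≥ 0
x_1 = 5.5, x_2 = 0, z = 49.5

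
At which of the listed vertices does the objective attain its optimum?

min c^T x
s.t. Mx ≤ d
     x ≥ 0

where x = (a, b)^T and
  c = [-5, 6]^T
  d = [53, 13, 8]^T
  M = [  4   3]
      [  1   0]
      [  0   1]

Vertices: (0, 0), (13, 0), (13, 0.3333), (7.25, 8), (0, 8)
Evaluating z = -5a + 6b at each vertex:
  (0, 0): z = 0
  (13, 0): z = -65
  (13, 0.3333): z = -63
  (7.25, 8): z = 11.75
  (0, 8): z = 48

The smallest value is z = -65, attained at (13, 0).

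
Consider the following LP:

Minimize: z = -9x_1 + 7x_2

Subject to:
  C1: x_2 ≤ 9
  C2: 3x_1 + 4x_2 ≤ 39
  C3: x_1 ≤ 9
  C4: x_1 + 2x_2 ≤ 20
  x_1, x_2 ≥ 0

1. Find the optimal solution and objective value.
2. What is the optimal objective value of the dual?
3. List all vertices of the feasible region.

1. x_1 = 9, x_2 = 0, z = -81
2. -81 (by strong duality, equal to the primal optimum)
3. (0, 0), (9, 0), (9, 3), (1, 9), (0, 9)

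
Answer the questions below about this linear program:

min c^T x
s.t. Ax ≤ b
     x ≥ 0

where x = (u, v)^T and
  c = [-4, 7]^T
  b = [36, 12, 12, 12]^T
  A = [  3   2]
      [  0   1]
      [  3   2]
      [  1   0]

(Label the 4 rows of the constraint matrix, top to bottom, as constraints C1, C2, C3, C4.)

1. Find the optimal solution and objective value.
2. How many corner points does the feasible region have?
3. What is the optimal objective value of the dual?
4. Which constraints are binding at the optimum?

1. u = 4, v = 0, z = -16
2. 3
3. -16 (by strong duality, equal to the primal optimum)
4. C3, v ≥ 0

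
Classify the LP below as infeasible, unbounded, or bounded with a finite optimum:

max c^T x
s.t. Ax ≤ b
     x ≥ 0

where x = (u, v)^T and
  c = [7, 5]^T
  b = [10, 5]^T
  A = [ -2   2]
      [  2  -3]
Feasible point: (0, 0) satisfies every constraint, so the LP is feasible.
Direction d = (1, 1): for each constraint row a, a·d ≤ 0 —
  (-2)(1) + (2)(1) = 0 ≤ 0
  (2)(1) + (-3)(1) = -1 ≤ 0
and d ≥ 0, so (0, 0) + t·d stays feasible for every t ≥ 0. Along this ray z = 7u + 5v changes by 12 per unit t, so z → +∞.

Unbounded: there is a feasible ray along which z → +∞.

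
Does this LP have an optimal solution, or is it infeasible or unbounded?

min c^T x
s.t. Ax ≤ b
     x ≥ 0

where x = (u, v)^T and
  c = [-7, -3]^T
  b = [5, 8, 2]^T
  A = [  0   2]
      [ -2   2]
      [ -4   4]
Feasible point: (0, 0) satisfies every constraint, so the LP is feasible.
Direction d = (1, 0): for each constraint row a, a·d ≤ 0 —
  (0)(1) + (2)(0) = 0 ≤ 0
  (-2)(1) + (2)(0) = -2 ≤ 0
  (-4)(1) + (4)(0) = -4 ≤ 0
and d ≥ 0, so (0, 0) + t·d stays feasible for every t ≥ 0. Along this ray z = -7u - 3v changes by -7 per unit t, so z → −∞.

Unbounded — the objective can decrease without bound over the feasible region.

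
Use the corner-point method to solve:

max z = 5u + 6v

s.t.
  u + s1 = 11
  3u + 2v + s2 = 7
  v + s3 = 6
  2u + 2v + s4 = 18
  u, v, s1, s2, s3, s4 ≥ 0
Each vertex is the intersection of two constraint boundaries that also satisfies all remaining constraints:
  u = 0 and v = 0 → (0, 0)
  3u + 2v = 7 and v = 0 → (2.333, 0)
  3u + 2v = 7 and u = 0 → (0, 3.5)

Evaluating z = 5u + 6v at each vertex:
  (0, 0): z = 0
  (2.333, 0): z = 11.67
  (0, 3.5): z = 21

The maximum is at (0, 3.5) with z = 21.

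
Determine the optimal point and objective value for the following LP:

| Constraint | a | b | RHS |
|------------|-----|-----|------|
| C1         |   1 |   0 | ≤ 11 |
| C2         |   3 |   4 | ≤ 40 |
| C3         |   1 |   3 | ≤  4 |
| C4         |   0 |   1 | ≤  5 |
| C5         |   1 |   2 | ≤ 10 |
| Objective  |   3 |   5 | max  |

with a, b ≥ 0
Each vertex is the intersection of two constraint boundaries that also satisfies all remaining constraints:
  a = 0 and b = 0 → (0, 0)
  a + 3b = 4 and b = 0 → (4, 0)
  a + 3b = 4 and a = 0 → (0, 1.333)

Evaluating z = 3a + 5b at each vertex:
  (0, 0): z = 0
  (4, 0): z = 12
  (0, 1.333): z = 6.667

The maximum is at (4, 0) with z = 12.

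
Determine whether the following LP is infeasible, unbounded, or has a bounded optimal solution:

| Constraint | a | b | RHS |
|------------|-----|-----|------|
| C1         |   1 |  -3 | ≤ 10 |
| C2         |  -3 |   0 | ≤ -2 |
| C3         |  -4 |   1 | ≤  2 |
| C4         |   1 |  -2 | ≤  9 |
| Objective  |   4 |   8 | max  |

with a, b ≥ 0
Feasible point: (1, 0) satisfies every constraint, so the LP is feasible.
Direction d = (1, 1): for each constraint row a, a·d ≤ 0 —
  (1)(1) + (-3)(1) = -2 ≤ 0
  (-3)(1) + (0)(1) = -3 ≤ 0
  (-4)(1) + (1)(1) = -3 ≤ 0
  (1)(1) + (-2)(1) = -1 ≤ 0
and d ≥ 0, so (1, 0) + t·d stays feasible for every t ≥ 0. Along this ray z = 4a + 8b changes by 12 per unit t, so z → +∞.

The LP is unbounded; z can be made arbitrarily large.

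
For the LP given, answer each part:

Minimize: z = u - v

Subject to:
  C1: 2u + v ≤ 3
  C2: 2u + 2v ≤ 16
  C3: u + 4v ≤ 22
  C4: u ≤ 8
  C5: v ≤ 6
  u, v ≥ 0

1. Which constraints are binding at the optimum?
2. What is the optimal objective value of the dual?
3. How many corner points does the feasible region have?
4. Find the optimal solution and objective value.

1. C1, u ≥ 0
2. -3 (by strong duality, equal to the primal optimum)
3. 3
4. u = 0, v = 3, z = -3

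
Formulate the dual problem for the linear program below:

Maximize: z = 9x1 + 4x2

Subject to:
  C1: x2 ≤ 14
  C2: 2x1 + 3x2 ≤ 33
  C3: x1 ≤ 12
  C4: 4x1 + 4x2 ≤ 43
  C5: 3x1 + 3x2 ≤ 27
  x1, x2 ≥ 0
Minimize: z = 14y1 + 33y2 + 12y3 + 43y4 + 27y5

Subject to:
  C1: -2y2 - y3 - 4y4 - 3y5 ≤ -9
  C2: -y1 - 3y2 - 4y4 - 3y5 ≤ -4
  y1, y2, y3, y4, y5 ≥ 0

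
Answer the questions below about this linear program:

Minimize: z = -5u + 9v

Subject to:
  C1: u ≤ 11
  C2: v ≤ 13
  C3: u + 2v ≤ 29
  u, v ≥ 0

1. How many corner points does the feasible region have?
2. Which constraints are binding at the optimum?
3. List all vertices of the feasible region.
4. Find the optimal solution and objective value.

1. 5
2. C1, v ≥ 0
3. (0, 0), (11, 0), (11, 9), (3, 13), (0, 13)
4. u = 11, v = 0, z = -55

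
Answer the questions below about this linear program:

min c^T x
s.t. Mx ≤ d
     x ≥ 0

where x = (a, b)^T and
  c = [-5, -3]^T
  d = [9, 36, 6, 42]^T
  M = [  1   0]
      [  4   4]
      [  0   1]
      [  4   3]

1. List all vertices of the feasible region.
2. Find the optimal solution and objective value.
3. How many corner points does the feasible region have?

1. (0, 0), (9, 0), (3, 6), (0, 6)
2. a = 9, b = 0, z = -45
3. 4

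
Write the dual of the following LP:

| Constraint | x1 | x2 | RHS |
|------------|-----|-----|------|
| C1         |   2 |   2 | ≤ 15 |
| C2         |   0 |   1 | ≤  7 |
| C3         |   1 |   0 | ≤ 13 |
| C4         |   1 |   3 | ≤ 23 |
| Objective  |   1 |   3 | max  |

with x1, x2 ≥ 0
Minimize: z = 15y1 + 7y2 + 13y3 + 23y4

Subject to:
  C1: -2y1 - y3 - y4 ≤ -1
  C2: -2y1 - y2 - 3y4 ≤ -3
  y1, y2, y3, y4 ≥ 0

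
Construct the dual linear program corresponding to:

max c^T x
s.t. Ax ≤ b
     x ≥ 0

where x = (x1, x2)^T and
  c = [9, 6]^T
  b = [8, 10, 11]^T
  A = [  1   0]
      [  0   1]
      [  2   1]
Minimize: z = 8y1 + 10y2 + 11y3

Subject to:
  C1: -y1 - 2y3 ≤ -9
  C2: -y2 - y3 ≤ -6
  y1, y2, y3 ≥ 0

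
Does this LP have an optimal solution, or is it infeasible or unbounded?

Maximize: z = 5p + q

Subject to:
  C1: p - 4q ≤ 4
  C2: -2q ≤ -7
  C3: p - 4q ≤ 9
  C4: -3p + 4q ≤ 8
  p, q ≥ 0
Feasible point: (3, 4) satisfies every constraint, so the LP is feasible.
Direction d = (4, 1): for each constraint row a, a·d ≤ 0 —
  (1)(4) + (-4)(1) = 0 ≤ 0
  (0)(4) + (-2)(1) = -2 ≤ 0
  (1)(4) + (-4)(1) = 0 ≤ 0
  (-3)(4) + (4)(1) = -8 ≤ 0
and d ≥ 0, so (3, 4) + t·d stays feasible for every t ≥ 0. Along this ray z = 5p + q changes by 21 per unit t, so z → +∞.

Unbounded: there is a feasible ray along which z → +∞.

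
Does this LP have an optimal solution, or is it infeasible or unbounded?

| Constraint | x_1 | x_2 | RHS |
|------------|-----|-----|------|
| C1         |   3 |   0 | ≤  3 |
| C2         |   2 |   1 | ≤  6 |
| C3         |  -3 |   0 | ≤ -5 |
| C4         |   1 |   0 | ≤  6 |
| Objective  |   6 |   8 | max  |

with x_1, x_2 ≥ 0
C1 requires 3x_1 ≤ 3, while C3 (-3x_1 ≤ -5) is equivalent to 3x_1 ≥ 5. Together they would need 5 ≤ 3x_1 ≤ 3, which is impossible since 5 > 3. No point satisfies all constraints.

Infeasible — the constraint set is empty.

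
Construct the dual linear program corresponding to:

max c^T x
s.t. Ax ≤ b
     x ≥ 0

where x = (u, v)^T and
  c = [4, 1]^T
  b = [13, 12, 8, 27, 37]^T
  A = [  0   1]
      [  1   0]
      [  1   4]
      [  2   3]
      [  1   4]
Minimize: z = 13y1 + 12y2 + 8y3 + 27y4 + 37y5

Subject to:
  C1: -y2 - y3 - 2y4 - y5 ≤ -4
  C2: -y1 - 4y3 - 3y4 - 4y5 ≤ -1
  y1, y2, y3, y4, y5 ≥ 0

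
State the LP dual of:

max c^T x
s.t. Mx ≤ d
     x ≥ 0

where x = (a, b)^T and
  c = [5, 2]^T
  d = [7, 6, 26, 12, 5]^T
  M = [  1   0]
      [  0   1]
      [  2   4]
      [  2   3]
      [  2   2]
Minimize: z = 7y1 + 6y2 + 26y3 + 12y4 + 5y5

Subject to:
  C1: -y1 - 2y3 - 2y4 - 2y5 ≤ -5
  C2: -y2 - 4y3 - 3y4 - 2y5 ≤ -2
  y1, y2, y3, y4, y5 ≥ 0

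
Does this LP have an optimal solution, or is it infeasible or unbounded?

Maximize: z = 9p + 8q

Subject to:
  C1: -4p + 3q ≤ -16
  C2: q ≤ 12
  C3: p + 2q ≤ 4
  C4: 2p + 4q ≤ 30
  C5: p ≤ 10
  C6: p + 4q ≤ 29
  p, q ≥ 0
The point (4, 0) satisfies every constraint, so the LP is feasible; the constraints give p ≤ 10 and q ≤ 12, which with p, q ≥ 0 keep the feasible region inside a bounded box. A feasible, bounded LP attains a finite optimum at a vertex.

Feasible with finite optimum z* = 36 at (4, 0).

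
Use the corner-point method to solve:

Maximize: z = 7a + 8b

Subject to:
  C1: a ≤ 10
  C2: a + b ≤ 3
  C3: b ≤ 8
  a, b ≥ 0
Each vertex is the intersection of two constraint boundaries that also satisfies all remaining constraints:
  a = 0 and b = 0 → (0, 0)
  a + b = 3 and b = 0 → (3, 0)
  a + b = 3 and a = 0 → (0, 3)

Evaluating z = 7a + 8b at each vertex:
  (0, 0): z = 0
  (3, 0): z = 21
  (0, 3): z = 24

The maximum is at (0, 3) with z = 24.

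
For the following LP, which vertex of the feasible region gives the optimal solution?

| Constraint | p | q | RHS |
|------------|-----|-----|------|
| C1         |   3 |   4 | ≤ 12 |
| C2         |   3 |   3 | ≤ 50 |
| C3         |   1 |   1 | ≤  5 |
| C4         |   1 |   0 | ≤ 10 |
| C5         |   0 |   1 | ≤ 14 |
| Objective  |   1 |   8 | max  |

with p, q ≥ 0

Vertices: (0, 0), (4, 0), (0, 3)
(0, 3) with z = 24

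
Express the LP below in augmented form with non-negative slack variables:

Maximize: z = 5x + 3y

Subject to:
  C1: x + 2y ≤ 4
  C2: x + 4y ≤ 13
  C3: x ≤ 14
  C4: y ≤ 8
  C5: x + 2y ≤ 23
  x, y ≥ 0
max z = 5x + 3y

s.t.
  x + 2y + s1 = 4
  x + 4y + s2 = 13
  x + s3 = 14
  y + s4 = 8
  x + 2y + s5 = 23
  x, y, s1, s2, s3, s4, s5 ≥ 0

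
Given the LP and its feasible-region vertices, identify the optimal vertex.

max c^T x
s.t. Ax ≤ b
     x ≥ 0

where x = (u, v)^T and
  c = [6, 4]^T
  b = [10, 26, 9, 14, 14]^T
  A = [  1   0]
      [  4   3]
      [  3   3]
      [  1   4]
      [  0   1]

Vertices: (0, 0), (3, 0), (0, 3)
(3, 0) with z = 18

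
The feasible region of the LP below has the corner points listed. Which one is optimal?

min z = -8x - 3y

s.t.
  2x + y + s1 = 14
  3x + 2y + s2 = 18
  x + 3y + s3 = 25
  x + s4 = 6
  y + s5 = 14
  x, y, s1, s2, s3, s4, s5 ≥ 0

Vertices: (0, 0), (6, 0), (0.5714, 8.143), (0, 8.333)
Evaluating z = -8x - 3y at each vertex:
  (0, 0): z = 0
  (6, 0): z = -48
  (0.5714, 8.143): z = -29
  (0, 8.333): z = -25

The smallest value is z = -48, attained at (6, 0).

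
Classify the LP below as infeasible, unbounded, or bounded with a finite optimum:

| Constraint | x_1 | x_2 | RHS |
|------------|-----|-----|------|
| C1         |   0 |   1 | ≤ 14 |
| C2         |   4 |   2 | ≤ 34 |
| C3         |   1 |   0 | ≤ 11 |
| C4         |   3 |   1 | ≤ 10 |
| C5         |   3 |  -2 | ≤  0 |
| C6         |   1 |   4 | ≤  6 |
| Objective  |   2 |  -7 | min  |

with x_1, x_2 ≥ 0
The point (0, 1.5) satisfies every constraint, so the LP is feasible; the constraints give x_1 ≤ 11 and x_2 ≤ 14, which with x_1, x_2 ≥ 0 keep the feasible region inside a bounded box. A feasible, bounded LP attains a finite optimum at a vertex.

Evaluating z = 2x_1 - 7x_2 at each vertex:
  (0, 0): z = 0
  (0.8571, 1.286): z = -7.286
  (0, 1.5): z = -10.5

The LP has an optimal solution: (0, 1.5) with z = -10.5.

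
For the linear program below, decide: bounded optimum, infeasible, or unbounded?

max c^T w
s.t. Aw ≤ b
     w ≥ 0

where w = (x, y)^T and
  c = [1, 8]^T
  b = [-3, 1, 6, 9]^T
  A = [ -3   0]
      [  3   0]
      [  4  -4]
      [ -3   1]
One constraint requires 3x ≤ 1, while the constraint -3x ≤ -3 is equivalent to 3x ≥ 3. Together they would need 3 ≤ 3x ≤ 1, which is impossible since 3 > 1. No point satisfies all constraints.

Infeasible — the constraint set is empty.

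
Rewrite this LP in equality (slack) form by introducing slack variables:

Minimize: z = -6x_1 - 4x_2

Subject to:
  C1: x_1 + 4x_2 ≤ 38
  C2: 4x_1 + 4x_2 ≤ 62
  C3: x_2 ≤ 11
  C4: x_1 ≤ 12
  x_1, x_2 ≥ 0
min z = -6x_1 - 4x_2

s.t.
  x_1 + 4x_2 + s1 = 38
  4x_1 + 4x_2 + s2 = 62
  x_2 + s3 = 11
  x_1 + s4 = 12
  x_1, x_2, s1, s2, s3, s4 ≥ 0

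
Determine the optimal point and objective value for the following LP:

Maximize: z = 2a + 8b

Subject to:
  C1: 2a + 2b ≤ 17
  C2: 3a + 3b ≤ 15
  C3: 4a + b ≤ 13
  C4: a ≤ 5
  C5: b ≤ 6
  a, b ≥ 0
Each vertex is the intersection of two constraint boundaries that also satisfies all remaining constraints:
  a = 0 and b = 0 → (0, 0)
  4a + b = 13 and b = 0 → (3.25, 0)
  3a + 3b = 15 and 4a + b = 13 → (2.667, 2.333)
  3a + 3b = 15 and a = 0 → (0, 5)

Evaluating z = 2a + 8b at each vertex:
  (0, 0): z = 0
  (3.25, 0): z = 6.5
  (2.667, 2.333): z = 24
  (0, 5): z = 40

The maximum is at (0, 5) with z = 40.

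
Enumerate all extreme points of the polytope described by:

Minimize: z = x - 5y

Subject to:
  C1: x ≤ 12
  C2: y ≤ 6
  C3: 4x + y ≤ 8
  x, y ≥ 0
Each vertex is the intersection of two constraint boundaries that also satisfies all remaining constraints:
  x = 0 and y = 0 → (0, 0)
  4x + y = 8 and y = 0 → (2, 0)
  y = 6 and 4x + y = 8 → (0.5, 6)
  y = 6 and x = 0 → (0, 6)

Vertices: (0, 0), (2, 0), (0.5, 6), (0, 6)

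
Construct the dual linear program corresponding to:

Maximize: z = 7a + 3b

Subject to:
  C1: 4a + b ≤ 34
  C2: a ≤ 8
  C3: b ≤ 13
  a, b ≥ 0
Minimize: z = 34y1 + 8y2 + 13y3

Subject to:
  C1: -4y1 - y2 ≤ -7
  C2: -y1 - y3 ≤ -3
  y1, y2, y3 ≥ 0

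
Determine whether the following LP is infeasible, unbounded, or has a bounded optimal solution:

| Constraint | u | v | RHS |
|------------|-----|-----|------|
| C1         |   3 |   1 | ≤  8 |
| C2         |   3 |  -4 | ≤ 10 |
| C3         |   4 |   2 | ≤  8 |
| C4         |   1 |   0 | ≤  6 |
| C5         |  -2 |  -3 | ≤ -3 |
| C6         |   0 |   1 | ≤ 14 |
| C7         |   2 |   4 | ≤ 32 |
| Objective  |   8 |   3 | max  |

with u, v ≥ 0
The point (2, 0) satisfies every constraint, so the LP is feasible; the constraints give u ≤ 6 and v ≤ 14, which with u, v ≥ 0 keep the feasible region inside a bounded box. A feasible, bounded LP attains a finite optimum at a vertex.

Evaluating z = 8u + 3v at each vertex:
  (0, 1): z = 3
  (1.5, 0): z = 12
  (2, 0): z = 16
  (0, 4): z = 12

The LP has an optimal solution: (2, 0) with z = 16.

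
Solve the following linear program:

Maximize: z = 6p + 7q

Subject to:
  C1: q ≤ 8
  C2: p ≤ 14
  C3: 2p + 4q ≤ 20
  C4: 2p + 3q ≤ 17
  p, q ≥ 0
Each vertex is the intersection of two constraint boundaries that also satisfies all remaining constraints:
  p = 0 and q = 0 → (0, 0)
  2p + 3q = 17 and q = 0 → (8.5, 0)
  2p + 4q = 20 and 2p + 3q = 17 → (4, 3)
  2p + 4q = 20 and p = 0 → (0, 5)

Evaluating z = 6p + 7q at each vertex:
  (0, 0): z = 0
  (8.5, 0): z = 51
  (4, 3): z = 45
  (0, 5): z = 35

The maximum is at (8.5, 0) with z = 51.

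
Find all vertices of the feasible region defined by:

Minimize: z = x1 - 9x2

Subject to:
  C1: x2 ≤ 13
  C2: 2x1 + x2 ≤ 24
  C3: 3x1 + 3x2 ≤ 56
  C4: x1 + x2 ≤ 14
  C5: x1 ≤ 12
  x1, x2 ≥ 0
Each vertex is the intersection of two constraint boundaries that also satisfies all remaining constraints:
  x1 = 0 and x2 = 0 → (0, 0)
  2x1 + x2 = 24 and x1 = 12 → (12, 0)
  2x1 + x2 = 24 and x1 + x2 = 14 → (10, 4)
  x2 = 13 and x1 + x2 = 14 → (1, 13)
  x2 = 13 and x1 = 0 → (0, 13)

Vertices: (0, 0), (12, 0), (10, 4), (1, 13), (0, 13)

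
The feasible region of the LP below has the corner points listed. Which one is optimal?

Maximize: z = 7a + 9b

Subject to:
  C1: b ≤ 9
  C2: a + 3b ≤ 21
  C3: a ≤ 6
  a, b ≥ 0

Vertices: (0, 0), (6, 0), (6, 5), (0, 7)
Evaluating z = 7a + 9b at each vertex:
  (0, 0): z = 0
  (6, 0): z = 42
  (6, 5): z = 87
  (0, 7): z = 63

The largest value is z = 87, attained at (6, 5).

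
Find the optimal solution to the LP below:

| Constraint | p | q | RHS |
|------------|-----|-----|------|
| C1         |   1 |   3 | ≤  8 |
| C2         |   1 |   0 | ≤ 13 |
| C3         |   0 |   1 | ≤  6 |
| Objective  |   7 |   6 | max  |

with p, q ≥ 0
Each vertex is the intersection of two constraint boundaries that also satisfies all remaining constraints:
  p = 0 and q = 0 → (0, 0)
  p + 3q = 8 and q = 0 → (8, 0)
  p + 3q = 8 and p = 0 → (0, 2.667)

Evaluating z = 7p + 6q at each vertex:
  (0, 0): z = 0
  (8, 0): z = 56
  (0, 2.667): z = 16

The maximum is at (8, 0) with z = 56.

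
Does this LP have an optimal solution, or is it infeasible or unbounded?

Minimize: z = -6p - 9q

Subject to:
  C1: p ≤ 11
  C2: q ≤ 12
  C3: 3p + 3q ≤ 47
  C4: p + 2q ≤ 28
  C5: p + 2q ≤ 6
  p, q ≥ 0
The point (6, 0) satisfies every constraint, so the LP is feasible; the constraints give p ≤ 11 and q ≤ 12, which with p, q ≥ 0 keep the feasible region inside a bounded box. A feasible, bounded LP attains a finite optimum at a vertex.

Evaluating z = -6p - 9q at each vertex:
  (0, 0): z = 0
  (6, 0): z = -36
  (0, 3): z = -27

The LP has an optimal solution: (6, 0) with z = -36.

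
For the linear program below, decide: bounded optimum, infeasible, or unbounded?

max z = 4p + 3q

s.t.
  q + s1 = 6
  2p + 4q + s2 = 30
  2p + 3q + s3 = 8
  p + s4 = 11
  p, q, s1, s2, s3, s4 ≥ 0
The point (4, 0) satisfies every constraint, so the LP is feasible; the constraints give p ≤ 11 and q ≤ 6, which with p, q ≥ 0 keep the feasible region inside a bounded box. A feasible, bounded LP attains a finite optimum at a vertex.

Bounded optimum: z* = 16 at (4, 0).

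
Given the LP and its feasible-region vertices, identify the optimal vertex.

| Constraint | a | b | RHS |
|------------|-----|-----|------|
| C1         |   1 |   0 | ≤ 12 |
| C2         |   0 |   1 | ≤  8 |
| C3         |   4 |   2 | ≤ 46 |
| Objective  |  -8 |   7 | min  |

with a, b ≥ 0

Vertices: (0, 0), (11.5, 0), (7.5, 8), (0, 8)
Evaluating z = -8a + 7b at each vertex:
  (0, 0): z = 0
  (11.5, 0): z = -92
  (7.5, 8): z = -4
  (0, 8): z = 56

The smallest value is z = -92, attained at (11.5, 0).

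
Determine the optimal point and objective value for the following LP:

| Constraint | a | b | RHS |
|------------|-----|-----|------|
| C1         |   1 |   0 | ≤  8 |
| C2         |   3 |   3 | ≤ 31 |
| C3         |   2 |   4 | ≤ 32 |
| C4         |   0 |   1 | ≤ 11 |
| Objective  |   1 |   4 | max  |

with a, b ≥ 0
Each vertex is the intersection of two constraint boundaries that also satisfies all remaining constraints:
  a = 0 and b = 0 → (0, 0)
  a = 8 and b = 0 → (8, 0)
  a = 8 and 3a + 3b = 31 → (8, 2.333)
  3a + 3b = 31 and 2a + 4b = 32 → (4.667, 5.667)
  2a + 4b = 32 and a = 0 → (0, 8)

Evaluating z = a + 4b at each vertex:
  (0, 0): z = 0
  (8, 0): z = 8
  (8, 2.333): z = 17.33
  (4.667, 5.667): z = 27.33
  (0, 8): z = 32

The maximum is at (0, 8) with z = 32.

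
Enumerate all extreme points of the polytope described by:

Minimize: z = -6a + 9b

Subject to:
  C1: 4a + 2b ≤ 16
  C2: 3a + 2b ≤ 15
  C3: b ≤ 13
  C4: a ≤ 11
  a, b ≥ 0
Each vertex is the intersection of two constraint boundaries that also satisfies all remaining constraints:
  a = 0 and b = 0 → (0, 0)
  4a + 2b = 16 and b = 0 → (4, 0)
  4a + 2b = 16 and 3a + 2b = 15 → (1, 6)
  3a + 2b = 15 and a = 0 → (0, 7.5)

Vertices: (0, 0), (4, 0), (1, 6), (0, 7.5)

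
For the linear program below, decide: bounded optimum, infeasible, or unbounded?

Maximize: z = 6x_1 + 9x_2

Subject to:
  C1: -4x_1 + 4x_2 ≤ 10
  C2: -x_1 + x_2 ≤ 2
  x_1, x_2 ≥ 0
Feasible point: (0, 0) satisfies every constraint, so the LP is feasible.
Direction d = (1, 0): for each constraint row a, a·d ≤ 0 —
  (-4)(1) + (4)(0) = -4 ≤ 0
  (-1)(1) + (1)(0) = -1 ≤ 0
and d ≥ 0, so (0, 0) + t·d stays feasible for every t ≥ 0. Along this ray z = 6x_1 + 9x_2 changes by 6 per unit t, so z → +∞.

The LP is unbounded; z can be made arbitrarily large.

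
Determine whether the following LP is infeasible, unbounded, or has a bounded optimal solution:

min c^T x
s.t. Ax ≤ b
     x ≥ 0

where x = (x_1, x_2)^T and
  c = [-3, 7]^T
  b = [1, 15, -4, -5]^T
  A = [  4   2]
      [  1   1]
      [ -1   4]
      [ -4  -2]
One constraint requires 4x_1 + 2x_2 ≤ 1, while the constraint -4x_1 - 2x_2 ≤ -5 is equivalent to 4x_1 + 2x_2 ≥ 5. Together they would need 5 ≤ 4x_1 + 2x_2 ≤ 1, which is impossible since 5 > 1. No point satisfies all constraints.

Infeasible — the constraint set is empty.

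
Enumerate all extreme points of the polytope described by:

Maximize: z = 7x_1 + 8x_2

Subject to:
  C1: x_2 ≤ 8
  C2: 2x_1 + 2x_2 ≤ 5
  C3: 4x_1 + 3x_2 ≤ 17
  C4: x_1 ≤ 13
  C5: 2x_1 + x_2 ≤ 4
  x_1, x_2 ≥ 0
Each vertex is the intersection of two constraint boundaries that also satisfies all remaining constraints:
  x_1 = 0 and x_2 = 0 → (0, 0)
  2x_1 + x_2 = 4 and x_2 = 0 → (2, 0)
  2x_1 + 2x_2 = 5 and 2x_1 + x_2 = 4 → (1.5, 1)
  2x_1 + 2x_2 = 5 and x_1 = 0 → (0, 2.5)

Vertices: (0, 0), (2, 0), (1.5, 1), (0, 2.5)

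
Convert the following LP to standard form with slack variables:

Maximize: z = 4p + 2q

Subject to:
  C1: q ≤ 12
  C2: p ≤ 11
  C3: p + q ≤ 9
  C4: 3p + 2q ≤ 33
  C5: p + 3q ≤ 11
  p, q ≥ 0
max z = 4p + 2q

s.t.
  q + s1 = 12
  p + s2 = 11
  p + q + s3 = 9
  3p + 2q + s4 = 33
  p + 3q + s5 = 11
  p, q, s1, s2, s3, s4, s5 ≥ 0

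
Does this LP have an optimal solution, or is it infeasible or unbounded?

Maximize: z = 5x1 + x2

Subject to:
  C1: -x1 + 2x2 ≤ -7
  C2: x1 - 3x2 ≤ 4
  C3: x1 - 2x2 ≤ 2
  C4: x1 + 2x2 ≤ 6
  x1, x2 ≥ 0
C3 requires x1 - 2x2 ≤ 2, while C1 (-x1 + 2x2 ≤ -7) is equivalent to x1 - 2x2 ≥ 7. Together they would need 7 ≤ x1 - 2x2 ≤ 2, which is impossible since 7 > 2. No point satisfies all constraints.

The feasible region is empty; the LP is infeasible.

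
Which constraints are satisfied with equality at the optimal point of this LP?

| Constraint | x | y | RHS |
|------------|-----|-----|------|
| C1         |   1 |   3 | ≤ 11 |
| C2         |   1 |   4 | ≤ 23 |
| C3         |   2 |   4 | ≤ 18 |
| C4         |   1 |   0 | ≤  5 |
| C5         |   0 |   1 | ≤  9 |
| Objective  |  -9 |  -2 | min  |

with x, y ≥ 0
Optimal: x = 5, y = 2
Binding: C1, C3, C4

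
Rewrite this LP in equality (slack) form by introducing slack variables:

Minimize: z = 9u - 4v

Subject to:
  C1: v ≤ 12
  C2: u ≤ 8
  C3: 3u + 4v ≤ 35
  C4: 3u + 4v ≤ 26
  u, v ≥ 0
min z = 9u - 4v

s.t.
  v + s1 = 12
  u + s2 = 8
  3u + 4v + s3 = 35
  3u + 4v + s4 = 26
  u, v, s1, s2, s3, s4 ≥ 0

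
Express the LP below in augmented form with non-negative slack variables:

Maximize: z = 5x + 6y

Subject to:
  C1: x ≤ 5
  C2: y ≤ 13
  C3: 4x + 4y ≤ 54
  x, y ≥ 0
max z = 5x + 6y

s.t.
  x + s1 = 5
  y + s2 = 13
  4x + 4y + s3 = 54
  x, y, s1, s2, s3 ≥ 0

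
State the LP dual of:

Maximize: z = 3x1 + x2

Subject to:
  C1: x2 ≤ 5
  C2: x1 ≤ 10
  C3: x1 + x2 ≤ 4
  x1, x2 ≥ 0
Minimize: z = 5y1 + 10y2 + 4y3

Subject to:
  C1: -y2 - y3 ≤ -3
  C2: -y1 - y3 ≤ -1
  y1, y2, y3 ≥ 0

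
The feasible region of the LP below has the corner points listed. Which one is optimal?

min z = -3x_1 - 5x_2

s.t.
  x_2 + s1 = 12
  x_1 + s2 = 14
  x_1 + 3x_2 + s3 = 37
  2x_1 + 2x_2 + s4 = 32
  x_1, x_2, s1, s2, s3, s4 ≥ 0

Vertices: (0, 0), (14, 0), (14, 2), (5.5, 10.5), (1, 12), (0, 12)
Evaluating z = -3x_1 - 5x_2 at each vertex:
  (0, 0): z = 0
  (14, 0): z = -42
  (14, 2): z = -52
  (5.5, 10.5): z = -69
  (1, 12): z = -63
  (0, 12): z = -60

The smallest value is z = -69, attained at (5.5, 10.5).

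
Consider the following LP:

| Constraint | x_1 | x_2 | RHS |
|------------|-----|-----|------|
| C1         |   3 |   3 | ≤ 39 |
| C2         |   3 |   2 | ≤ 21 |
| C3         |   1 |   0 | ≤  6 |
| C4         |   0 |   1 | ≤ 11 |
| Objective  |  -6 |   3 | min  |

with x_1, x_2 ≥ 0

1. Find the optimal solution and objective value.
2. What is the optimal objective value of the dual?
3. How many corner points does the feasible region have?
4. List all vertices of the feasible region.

1. x_1 = 6, x_2 = 0, z = -36
2. -36 (by strong duality, equal to the primal optimum)
3. 4
4. (0, 0), (6, 0), (6, 1.5), (0, 10.5)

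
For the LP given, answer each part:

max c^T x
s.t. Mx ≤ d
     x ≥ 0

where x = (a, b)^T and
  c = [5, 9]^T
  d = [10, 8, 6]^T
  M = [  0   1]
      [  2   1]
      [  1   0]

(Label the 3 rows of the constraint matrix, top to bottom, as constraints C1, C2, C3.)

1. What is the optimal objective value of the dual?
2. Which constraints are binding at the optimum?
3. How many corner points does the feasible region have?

1. 72 (by strong duality, equal to the primal optimum)
2. C2, a ≥ 0
3. 3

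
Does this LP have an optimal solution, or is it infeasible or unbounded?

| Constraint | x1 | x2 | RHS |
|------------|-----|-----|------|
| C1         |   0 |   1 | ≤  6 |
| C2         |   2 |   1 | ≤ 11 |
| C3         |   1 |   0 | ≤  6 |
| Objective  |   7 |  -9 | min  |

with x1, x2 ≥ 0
The point (0, 6) satisfies every constraint, so the LP is feasible; the constraints give x1 ≤ 6 and x2 ≤ 6, which with x1, x2 ≥ 0 keep the feasible region inside a bounded box. A feasible, bounded LP attains a finite optimum at a vertex.

Evaluating z = 7x1 - 9x2 at each vertex:
  (0, 0): z = 0
  (5.5, 0): z = 38.5
  (2.5, 6): z = -36.5
  (0, 6): z = -54

Feasible with finite optimum z* = -54 at (0, 6).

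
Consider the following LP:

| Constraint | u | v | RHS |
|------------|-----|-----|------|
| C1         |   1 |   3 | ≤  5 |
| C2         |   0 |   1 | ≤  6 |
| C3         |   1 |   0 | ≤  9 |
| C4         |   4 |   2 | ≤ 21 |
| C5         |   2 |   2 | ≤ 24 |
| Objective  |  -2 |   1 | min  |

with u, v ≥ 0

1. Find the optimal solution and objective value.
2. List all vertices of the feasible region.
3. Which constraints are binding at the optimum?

1. u = 5, v = 0, z = -10
2. (0, 0), (5, 0), (0, 1.667)
3. C1, v ≥ 0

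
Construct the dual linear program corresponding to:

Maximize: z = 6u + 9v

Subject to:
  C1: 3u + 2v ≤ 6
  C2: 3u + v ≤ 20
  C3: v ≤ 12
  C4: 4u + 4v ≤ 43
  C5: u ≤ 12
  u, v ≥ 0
Minimize: z = 6y1 + 20y2 + 12y3 + 43y4 + 12y5

Subject to:
  C1: -3y1 - 3y2 - 4y4 - y5 ≤ -6
  C2: -2y1 - y2 - y3 - 4y4 ≤ -9
  y1, y2, y3, y4, y5 ≥ 0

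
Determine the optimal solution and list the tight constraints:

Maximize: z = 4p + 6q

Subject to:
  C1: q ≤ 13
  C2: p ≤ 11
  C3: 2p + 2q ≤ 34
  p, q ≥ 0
Optimal: p = 4, q = 13
Binding: C1, C3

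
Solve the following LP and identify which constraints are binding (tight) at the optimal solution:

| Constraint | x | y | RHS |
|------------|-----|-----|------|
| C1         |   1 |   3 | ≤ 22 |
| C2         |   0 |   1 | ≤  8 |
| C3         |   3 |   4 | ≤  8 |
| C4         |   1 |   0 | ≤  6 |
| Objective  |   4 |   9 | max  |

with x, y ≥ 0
Optimal: x = 0, y = 2
Slack at optimum:
  C1: slack = 16
  C2: slack = 6
  C3: slack = 0 (binding)
  C4: slack = 6
  x ≥ 0: x = 0 (binding)
  y ≥ 0: y = 2
Binding constraints: C3, x ≥ 0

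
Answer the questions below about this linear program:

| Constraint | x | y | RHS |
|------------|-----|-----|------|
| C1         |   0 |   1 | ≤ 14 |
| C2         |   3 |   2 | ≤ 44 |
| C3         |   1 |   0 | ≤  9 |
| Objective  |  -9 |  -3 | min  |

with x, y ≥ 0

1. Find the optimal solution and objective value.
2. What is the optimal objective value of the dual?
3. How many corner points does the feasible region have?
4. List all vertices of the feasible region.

1. x = 9, y = 8.5, z = -106.5
2. -106.5 (by strong duality, equal to the primal optimum)
3. 5
4. (0, 0), (9, 0), (9, 8.5), (5.333, 14), (0, 14)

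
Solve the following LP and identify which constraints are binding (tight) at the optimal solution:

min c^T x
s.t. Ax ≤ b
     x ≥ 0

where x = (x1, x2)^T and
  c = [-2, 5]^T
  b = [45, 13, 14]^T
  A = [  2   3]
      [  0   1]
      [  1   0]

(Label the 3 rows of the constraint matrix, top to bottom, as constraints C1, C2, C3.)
Optimal: x1 = 14, x2 = 0
Binding: C3, x2 ≥ 0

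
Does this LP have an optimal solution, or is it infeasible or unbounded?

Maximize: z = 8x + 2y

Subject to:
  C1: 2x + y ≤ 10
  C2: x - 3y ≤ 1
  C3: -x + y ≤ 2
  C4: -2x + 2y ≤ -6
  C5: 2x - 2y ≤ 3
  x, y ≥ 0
C5 requires 2x - 2y ≤ 3, while C4 (-2x + 2y ≤ -6) is equivalent to 2x - 2y ≥ 6. Together they would need 6 ≤ 2x - 2y ≤ 3, which is impossible since 6 > 3. No point satisfies all constraints.

Infeasible: no point satisfies all constraints simultaneously.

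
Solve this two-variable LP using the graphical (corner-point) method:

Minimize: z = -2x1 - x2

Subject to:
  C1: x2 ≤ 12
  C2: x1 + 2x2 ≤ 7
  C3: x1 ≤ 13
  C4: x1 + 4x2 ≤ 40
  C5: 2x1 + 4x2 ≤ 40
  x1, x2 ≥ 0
Each vertex is the intersection of two constraint boundaries that also satisfies all remaining constraints:
  x1 = 0 and x2 = 0 → (0, 0)
  x1 + 2x2 = 7 and x2 = 0 → (7, 0)
  x1 + 2x2 = 7 and x1 = 0 → (0, 3.5)

Evaluating z = -2x1 - x2 at each vertex:
  (0, 0): z = 0
  (7, 0): z = -14
  (0, 3.5): z = -3.5

The minimum is at (7, 0) with z = -14.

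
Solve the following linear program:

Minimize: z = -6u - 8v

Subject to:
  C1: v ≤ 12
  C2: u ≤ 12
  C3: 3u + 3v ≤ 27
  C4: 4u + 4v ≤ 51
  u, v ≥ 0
Each vertex is the intersection of two constraint boundaries that also satisfies all remaining constraints:
  u = 0 and v = 0 → (0, 0)
  3u + 3v = 27 and v = 0 → (9, 0)
  3u + 3v = 27 and u = 0 → (0, 9)

Evaluating z = -6u - 8v at each vertex:
  (0, 0): z = 0
  (9, 0): z = -54
  (0, 9): z = -72

The minimum is at (0, 9) with z = -72.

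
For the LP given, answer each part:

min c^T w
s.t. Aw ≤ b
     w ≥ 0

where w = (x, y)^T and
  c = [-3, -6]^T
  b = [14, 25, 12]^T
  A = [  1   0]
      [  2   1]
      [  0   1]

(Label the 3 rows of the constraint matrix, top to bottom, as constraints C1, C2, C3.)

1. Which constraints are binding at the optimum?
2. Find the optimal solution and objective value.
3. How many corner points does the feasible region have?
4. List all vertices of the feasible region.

1. C2, C3
2. x = 6.5, y = 12, z = -91.5
3. 4
4. (0, 0), (12.5, 0), (6.5, 12), (0, 12)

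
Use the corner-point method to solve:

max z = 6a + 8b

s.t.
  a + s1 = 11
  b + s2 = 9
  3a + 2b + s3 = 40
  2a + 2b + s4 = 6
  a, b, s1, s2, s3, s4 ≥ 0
Each vertex is the intersection of two constraint boundaries that also satisfies all remaining constraints:
  a = 0 and b = 0 → (0, 0)
  2a + 2b = 6 and b = 0 → (3, 0)
  2a + 2b = 6 and a = 0 → (0, 3)

Evaluating z = 6a + 8b at each vertex:
  (0, 0): z = 0
  (3, 0): z = 18
  (0, 3): z = 24

The maximum is at (0, 3) with z = 24.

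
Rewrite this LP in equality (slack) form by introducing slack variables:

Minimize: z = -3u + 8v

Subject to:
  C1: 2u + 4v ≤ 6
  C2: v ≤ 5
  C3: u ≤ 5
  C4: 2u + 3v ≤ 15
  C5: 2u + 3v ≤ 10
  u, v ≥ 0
min z = -3u + 8v

s.t.
  2u + 4v + s1 = 6
  v + s2 = 5
  u + s3 = 5
  2u + 3v + s4 = 15
  2u + 3v + s5 = 10
  u, v, s1, s2, s3, s4, s5 ≥ 0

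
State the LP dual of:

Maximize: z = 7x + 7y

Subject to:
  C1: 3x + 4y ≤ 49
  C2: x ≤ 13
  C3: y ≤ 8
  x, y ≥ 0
Minimize: z = 49y1 + 13y2 + 8y3

Subject to:
  C1: -3y1 - y2 ≤ -7
  C2: -4y1 - y3 ≤ -7
  y1, y2, y3 ≥ 0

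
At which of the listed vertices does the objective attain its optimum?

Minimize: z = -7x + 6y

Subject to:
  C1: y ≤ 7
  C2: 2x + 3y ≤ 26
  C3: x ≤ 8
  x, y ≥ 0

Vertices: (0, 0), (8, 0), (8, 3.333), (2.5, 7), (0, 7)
(8, 0) with z = -56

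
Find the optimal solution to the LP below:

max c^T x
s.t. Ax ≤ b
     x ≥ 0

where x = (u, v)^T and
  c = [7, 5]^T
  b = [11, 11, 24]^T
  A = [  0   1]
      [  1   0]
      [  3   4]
u = 8, v = 0, z = 56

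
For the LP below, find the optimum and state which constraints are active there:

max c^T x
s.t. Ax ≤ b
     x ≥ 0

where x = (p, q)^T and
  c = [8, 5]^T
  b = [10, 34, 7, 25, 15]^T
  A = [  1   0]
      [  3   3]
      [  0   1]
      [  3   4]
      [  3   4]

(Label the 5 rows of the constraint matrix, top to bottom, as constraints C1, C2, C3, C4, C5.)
Optimal: p = 5, q = 0
Binding: C5, q ≥ 0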